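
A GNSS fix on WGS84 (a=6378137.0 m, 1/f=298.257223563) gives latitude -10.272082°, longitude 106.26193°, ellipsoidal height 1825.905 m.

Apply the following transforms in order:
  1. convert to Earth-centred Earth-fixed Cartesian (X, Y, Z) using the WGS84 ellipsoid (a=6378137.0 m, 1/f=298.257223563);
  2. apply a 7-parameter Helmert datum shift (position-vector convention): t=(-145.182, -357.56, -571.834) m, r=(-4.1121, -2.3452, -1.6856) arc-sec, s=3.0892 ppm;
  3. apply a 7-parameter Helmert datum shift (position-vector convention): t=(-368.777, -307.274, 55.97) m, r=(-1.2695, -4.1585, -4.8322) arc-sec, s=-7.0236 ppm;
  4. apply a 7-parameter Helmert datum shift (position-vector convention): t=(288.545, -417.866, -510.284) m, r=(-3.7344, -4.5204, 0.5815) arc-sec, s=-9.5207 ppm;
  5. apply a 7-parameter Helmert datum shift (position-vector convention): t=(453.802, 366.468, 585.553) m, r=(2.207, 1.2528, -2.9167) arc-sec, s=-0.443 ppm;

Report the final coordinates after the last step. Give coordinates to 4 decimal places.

start: φ=-10.272082°, λ=106.261930°, h=1825.905 m
→ ECEF (a=6378137.000, f=1/298.257223563): X=-1758125.9990, Y=6027185.3734, Z=-1130199.0532
→ Helmert 7p (PV): X=-1758214.5076, Y=6026838.2684, Z=-1130914.5267
→ Helmert 7p (PV): X=-1758406.9446, Y=6026522.8935, Z=-1130923.1539
→ Helmert 7p (PV): X=-1758093.8636, Y=6026022.2186, Z=-1131570.3152
→ Helmert 7p (PV): X=-1757560.9443, Y=6026422.9851, Z=-1130909.1053

X=-1757560.9443 m, Y=6026422.9851 m, Z=-1130909.1053 m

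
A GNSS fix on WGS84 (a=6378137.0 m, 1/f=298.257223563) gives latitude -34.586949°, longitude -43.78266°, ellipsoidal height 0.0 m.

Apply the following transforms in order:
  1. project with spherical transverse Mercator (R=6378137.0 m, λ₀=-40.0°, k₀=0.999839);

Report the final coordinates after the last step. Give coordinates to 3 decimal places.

start: φ=-34.586949°, λ=-43.782660°, h=0.000 m
→ tm (R=6378137.0, λ₀=-40.0°): E=-346697.4560, N=-3856083.7515

E=-346697.456 m, N=-3856083.751 m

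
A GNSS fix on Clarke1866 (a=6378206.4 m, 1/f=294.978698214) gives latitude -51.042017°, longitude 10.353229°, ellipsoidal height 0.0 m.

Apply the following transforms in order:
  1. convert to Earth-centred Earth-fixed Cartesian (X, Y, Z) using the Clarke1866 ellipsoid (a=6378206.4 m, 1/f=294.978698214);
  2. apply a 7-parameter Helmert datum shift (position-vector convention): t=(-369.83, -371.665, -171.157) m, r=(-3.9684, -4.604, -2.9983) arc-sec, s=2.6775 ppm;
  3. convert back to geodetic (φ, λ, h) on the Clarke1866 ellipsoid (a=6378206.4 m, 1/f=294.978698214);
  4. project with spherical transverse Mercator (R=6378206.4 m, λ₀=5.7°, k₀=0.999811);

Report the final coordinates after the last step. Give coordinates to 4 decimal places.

start: φ=-51.042017°, λ=10.353229°, h=0.000 m
→ ECEF (a=6378206.400, f=1/294.978698214): X=3953103.5705, Y=722195.1226, Z=-4936280.8145
→ Helmert 7p (PV): X=3952865.0051, Y=721672.9571, Z=-4936390.8462
→ geod (Bowring, a=6378206.400): φ=-51.04493503°, λ=10.34651598°, h=-120.9718 m
→ tm (R=6378206.4, λ₀=5.7°): E=325066.2869, N=-5691544.1303

E=325066.2869 m, N=-5691544.1303 m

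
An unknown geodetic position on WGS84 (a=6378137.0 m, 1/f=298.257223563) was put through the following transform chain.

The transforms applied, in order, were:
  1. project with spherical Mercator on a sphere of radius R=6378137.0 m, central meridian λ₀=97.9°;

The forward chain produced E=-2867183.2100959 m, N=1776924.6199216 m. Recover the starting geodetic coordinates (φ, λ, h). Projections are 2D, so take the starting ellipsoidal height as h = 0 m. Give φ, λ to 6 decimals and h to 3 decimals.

φ=15.759815°, λ=72.143655°, h=0.000 m

start: E=-2867183.2101, N=1776924.6199 m
→ merc⁻¹: φ=15.75981500°, λ=72.14365500°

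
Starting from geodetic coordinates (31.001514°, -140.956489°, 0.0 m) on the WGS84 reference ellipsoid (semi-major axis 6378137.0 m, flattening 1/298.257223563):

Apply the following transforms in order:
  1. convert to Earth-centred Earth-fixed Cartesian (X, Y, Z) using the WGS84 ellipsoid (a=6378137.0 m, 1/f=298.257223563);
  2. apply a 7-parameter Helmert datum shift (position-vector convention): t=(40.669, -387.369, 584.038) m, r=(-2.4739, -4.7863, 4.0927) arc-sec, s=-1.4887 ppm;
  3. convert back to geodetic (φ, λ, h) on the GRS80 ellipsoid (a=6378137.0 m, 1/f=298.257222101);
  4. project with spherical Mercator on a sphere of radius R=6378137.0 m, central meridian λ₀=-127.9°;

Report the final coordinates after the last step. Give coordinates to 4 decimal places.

E=-1453025.7342 m, N=3633325.8830 m

start: φ=31.001514°, λ=-140.956489°, h=0.000 m
→ ECEF (a=6378137.000, f=1/298.257223563): X=-4249852.3264, Y=-3446809.5836, Z=3266037.3965
→ Helmert 7p (PV): X=-4249812.7263, Y=-3447236.9745, Z=3266559.2965
→ geod (Bowring, a=6378137.000): φ=31.00444083°, λ=-140.95275225°, h=473.2270 m
→ merc (R=6378137.0, λ₀=-127.9°): E=-1453025.7342, N=3633325.8830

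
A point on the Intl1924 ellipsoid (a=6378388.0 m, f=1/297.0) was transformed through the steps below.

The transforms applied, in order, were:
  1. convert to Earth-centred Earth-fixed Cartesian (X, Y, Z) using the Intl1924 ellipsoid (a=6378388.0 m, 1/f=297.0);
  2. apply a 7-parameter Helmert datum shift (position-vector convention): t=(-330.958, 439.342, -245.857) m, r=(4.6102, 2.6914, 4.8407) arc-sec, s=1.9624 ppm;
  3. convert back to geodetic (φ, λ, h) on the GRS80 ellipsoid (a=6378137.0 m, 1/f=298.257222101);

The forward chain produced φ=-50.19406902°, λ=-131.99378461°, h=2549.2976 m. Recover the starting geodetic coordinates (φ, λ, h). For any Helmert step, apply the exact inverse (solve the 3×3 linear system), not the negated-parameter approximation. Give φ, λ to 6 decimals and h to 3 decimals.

φ=-50.192286°, λ=-131.985888°, h=2217.918 m

start: φ=-50.194069°, λ=-131.993785°, h=2549.298 m
→ ECEF (a=6378137.000, f=1/298.257222101): X=-2738379.0809, Y=-3041941.6220, Z=-4878594.9409
→ Helmert⁻¹: X=-2738050.4969, Y=-3042419.7705, Z=-4878307.2367
→ geod (Bowring, a=6378388.000): φ=-50.19228600°, λ=-131.98588800°, h=2217.9180 m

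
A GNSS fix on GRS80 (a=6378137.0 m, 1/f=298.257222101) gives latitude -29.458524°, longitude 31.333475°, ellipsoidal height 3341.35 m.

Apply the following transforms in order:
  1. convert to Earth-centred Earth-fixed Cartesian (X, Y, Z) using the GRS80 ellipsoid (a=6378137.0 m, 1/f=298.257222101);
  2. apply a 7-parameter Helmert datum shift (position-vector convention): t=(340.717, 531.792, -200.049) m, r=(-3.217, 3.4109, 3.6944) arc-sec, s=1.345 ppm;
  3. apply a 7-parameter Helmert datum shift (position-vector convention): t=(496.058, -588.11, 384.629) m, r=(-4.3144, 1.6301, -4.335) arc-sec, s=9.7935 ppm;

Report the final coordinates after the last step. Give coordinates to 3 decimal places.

X=4750720.028 m, Y=2891632.593 m, Z=-3119967.697 m

start: φ=-29.458524°, λ=31.333475°, h=3341.350 m
→ ECEF (a=6378137.000, f=1/298.257222101): X=4749897.6019, Y=2891785.3785, Z=-3119895.8343
→ Helmert 7p (PV): X=4750141.3205, Y=2892357.4759, Z=-3120223.7281
→ Helmert 7p (PV): X=4750720.0282, Y=2891632.5933, Z=-3119967.6969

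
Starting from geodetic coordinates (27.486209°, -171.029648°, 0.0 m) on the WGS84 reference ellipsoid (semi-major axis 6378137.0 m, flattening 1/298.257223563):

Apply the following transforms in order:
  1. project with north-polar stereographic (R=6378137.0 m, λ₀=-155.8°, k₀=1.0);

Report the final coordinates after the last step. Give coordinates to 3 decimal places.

E=-2033943.897 m, N=-7470876.063 m

start: φ=27.486209°, λ=-171.029648°, h=0.000 m
→ stereo (R=6378137.0, λ₀=-155.8°): E=-2033943.8973, N=-7470876.0634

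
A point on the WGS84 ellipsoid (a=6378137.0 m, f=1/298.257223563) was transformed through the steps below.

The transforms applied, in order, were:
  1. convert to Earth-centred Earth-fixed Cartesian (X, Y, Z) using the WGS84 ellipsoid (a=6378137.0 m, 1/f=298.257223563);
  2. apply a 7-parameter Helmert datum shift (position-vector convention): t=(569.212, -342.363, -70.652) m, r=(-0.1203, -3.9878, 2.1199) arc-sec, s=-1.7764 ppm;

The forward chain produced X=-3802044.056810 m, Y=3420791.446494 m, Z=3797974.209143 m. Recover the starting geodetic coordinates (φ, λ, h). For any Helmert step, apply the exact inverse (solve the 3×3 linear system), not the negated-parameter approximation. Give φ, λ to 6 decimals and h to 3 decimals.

start: X=-3802044.0568, Y=3420791.4465, Z=3797974.2091 m
→ Helmert⁻¹: X=-3802511.4317, Y=3421176.7522, Z=3798127.1188
→ geod (Bowring, a=6378137.000): φ=36.77981700°, λ=138.02180900°, h=462.2590 m

φ=36.779817°, λ=138.021809°, h=462.259 m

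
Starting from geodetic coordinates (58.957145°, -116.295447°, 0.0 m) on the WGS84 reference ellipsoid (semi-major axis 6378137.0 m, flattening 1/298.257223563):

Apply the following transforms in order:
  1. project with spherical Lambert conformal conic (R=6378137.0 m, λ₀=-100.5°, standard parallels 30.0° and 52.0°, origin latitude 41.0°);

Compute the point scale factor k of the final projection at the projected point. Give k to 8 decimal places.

start: φ=58.957145°, λ=-116.295447°, h=0.000 m
→ into lcc (λ₀=-100.5°): φ=58.95714500°, λ−λ₀=-15.79544700°
scale k = 1.03593540

1.03593540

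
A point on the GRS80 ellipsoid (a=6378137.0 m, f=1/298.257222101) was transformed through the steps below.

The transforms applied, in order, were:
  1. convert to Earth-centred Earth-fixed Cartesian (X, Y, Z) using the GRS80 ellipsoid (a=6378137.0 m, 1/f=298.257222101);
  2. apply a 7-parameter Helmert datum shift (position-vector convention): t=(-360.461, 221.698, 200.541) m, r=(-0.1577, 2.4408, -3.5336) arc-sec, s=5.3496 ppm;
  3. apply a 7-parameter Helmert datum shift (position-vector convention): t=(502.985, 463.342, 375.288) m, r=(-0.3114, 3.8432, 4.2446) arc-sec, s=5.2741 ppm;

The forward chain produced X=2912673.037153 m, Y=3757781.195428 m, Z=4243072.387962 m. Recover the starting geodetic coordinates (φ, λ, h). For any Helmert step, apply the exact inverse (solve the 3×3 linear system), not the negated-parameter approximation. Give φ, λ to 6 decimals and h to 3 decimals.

start: X=2912673.0372, Y=3757781.1954, Z=4243072.3880 m
→ Helmert⁻¹: X=2912152.9588, Y=3757231.7043, Z=4242734.6563
→ Helmert⁻¹: X=2912383.2724, Y=3757036.5574, Z=4242548.7552
→ geod (Bowring, a=6378137.000): φ=41.93944900°, λ=52.21783800°, h=2910.7180 m

φ=41.939449°, λ=52.217838°, h=2910.718 m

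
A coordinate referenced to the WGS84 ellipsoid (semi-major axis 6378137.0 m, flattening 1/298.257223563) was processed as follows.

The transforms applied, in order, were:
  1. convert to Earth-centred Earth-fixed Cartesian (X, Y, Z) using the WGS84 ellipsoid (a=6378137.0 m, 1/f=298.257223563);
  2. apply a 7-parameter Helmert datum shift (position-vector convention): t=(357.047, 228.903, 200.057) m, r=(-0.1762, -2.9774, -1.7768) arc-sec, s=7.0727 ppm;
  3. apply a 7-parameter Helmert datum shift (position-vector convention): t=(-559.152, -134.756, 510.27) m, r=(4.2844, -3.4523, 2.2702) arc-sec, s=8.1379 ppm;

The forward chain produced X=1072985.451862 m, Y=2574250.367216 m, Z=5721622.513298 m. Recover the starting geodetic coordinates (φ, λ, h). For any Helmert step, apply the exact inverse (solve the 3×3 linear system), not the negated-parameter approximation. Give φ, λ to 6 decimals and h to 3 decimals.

φ=64.160513°, λ=67.365713°, h=3559.839 m

start: X=1072985.4519, Y=2574250.3672, Z=5721622.5133 m
→ Helmert⁻¹: X=1073659.9563, Y=2574471.1892, Z=5720994.2405
→ Helmert⁻¹: X=1073355.7214, Y=2574228.4386, Z=5720740.4276
→ geod (Bowring, a=6378137.000): φ=64.16051300°, λ=67.36571300°, h=3559.8390 m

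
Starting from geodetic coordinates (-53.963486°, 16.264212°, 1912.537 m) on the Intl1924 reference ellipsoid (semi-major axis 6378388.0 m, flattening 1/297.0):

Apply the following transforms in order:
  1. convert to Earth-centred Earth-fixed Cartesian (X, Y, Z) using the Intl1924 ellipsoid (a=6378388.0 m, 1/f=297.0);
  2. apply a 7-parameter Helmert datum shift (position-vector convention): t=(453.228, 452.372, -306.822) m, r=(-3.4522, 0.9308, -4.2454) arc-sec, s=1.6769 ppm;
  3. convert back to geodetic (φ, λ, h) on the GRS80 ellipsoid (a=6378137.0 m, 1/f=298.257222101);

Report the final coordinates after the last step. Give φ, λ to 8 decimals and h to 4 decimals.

start: φ=-53.963486°, λ=16.264212°, h=1912.537 m
→ ECEF (a=6378388.000, f=1/297.0): X=3611264.2819, Y=1053559.4808, Z=-5136003.9954
→ Helmert 7p (PV): X=3611722.0733, Y=1053853.3313, Z=-5136353.3595
→ geod (Bowring, a=6378137.000): φ=-53.96076114°, λ=16.26655538°, h=2693.3372 m

φ=-53.96076114°, λ=16.26655538°, h=2693.3372 m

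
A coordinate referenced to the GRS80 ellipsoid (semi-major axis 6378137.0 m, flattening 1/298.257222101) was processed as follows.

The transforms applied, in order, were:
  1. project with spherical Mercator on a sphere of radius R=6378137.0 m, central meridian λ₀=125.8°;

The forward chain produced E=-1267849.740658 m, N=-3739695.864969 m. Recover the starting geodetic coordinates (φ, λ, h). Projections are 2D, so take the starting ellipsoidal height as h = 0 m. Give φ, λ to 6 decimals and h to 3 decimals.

start: E=-1267849.7407, N=-3739695.8650 m
→ merc⁻¹: φ=-31.81992300°, λ=114.41071200°

φ=-31.819923°, λ=114.410712°, h=0.000 m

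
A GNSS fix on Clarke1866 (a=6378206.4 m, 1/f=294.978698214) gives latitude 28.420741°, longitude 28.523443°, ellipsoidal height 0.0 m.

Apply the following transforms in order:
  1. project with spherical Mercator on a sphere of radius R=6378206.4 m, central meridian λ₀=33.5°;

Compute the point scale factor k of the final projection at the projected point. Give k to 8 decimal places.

1.13704025

start: φ=28.420741°, λ=28.523443°, h=0.000 m
→ into merc (λ₀=33.5°): φ=28.42074100°, λ−λ₀=-4.97655700°
scale k = 1.13704025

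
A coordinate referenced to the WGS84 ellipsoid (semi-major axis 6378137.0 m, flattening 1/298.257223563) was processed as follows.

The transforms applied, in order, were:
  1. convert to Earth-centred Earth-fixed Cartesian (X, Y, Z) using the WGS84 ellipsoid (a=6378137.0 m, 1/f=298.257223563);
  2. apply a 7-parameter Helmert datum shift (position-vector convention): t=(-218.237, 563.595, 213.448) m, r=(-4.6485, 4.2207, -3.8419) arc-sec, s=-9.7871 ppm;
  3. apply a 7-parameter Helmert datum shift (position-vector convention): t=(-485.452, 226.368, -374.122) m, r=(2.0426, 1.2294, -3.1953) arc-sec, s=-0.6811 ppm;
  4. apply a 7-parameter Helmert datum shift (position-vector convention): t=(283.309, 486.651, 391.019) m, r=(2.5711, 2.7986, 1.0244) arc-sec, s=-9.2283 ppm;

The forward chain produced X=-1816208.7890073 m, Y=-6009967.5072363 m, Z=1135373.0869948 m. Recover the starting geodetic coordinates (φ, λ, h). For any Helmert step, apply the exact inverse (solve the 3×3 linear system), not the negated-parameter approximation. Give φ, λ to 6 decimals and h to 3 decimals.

φ=10.313538°, λ=-106.806472°, h=3945.296 m

start: X=-1816208.7890, Y=-6009967.5072, Z=1135373.0870 m
→ Helmert⁻¹: X=-1816554.1122, Y=-6010486.4549, Z=1135042.8160
→ Helmert⁻¹: X=-1815983.5511, Y=-6010733.8043, Z=1135466.4107
→ Helmert⁻¹: X=-1815694.3432, Y=-6011415.6334, Z=1135091.4433
→ geod (Bowring, a=6378137.000): φ=10.31353800°, λ=-106.80647200°, h=3945.2960 m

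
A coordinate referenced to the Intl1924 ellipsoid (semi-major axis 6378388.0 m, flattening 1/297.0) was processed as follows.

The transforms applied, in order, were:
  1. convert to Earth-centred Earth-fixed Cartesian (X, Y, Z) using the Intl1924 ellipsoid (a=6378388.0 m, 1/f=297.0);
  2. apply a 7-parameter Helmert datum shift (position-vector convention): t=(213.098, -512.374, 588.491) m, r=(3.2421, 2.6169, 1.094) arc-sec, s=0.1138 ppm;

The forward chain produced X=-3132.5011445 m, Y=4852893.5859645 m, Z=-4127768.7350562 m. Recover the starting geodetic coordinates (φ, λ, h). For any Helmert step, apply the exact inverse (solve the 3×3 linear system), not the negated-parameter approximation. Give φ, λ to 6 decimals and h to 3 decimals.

start: X=-3132.5011, Y=4852893.5860, Z=-4127768.7351 m
→ Helmert⁻¹: X=-3267.4795, Y=4853340.5337, Z=-4128433.0832
→ geod (Bowring, a=6378388.000): φ=-40.57649600°, λ=90.03857400°, h=2379.8120 m

φ=-40.576496°, λ=90.038574°, h=2379.812 m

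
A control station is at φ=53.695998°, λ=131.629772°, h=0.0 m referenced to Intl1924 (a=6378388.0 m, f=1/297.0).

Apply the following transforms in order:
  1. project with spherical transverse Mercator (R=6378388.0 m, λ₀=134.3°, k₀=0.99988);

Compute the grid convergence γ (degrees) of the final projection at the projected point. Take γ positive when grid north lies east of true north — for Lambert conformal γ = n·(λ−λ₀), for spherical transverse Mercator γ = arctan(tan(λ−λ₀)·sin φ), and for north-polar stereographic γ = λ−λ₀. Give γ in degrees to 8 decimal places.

-2.15244799

start: φ=53.695998°, λ=131.629772°, h=0.000 m
→ into tm (λ₀=134.3°): φ=53.69599800°, λ−λ₀=-2.67022800°
convergence γ = -2.15244799°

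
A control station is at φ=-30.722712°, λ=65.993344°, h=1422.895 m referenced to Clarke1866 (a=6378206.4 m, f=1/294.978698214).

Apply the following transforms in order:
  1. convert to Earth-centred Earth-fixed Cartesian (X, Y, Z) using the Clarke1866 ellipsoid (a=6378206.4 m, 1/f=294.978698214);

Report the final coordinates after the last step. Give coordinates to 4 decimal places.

start: φ=-30.722712°, λ=65.993344°, h=1422.895 m
→ ECEF (a=6378206.400, f=1/294.978698214): X=2233199.3600, Y=5014280.1308, Z=-3240055.5624

X=2233199.3600 m, Y=5014280.1308 m, Z=-3240055.5624 m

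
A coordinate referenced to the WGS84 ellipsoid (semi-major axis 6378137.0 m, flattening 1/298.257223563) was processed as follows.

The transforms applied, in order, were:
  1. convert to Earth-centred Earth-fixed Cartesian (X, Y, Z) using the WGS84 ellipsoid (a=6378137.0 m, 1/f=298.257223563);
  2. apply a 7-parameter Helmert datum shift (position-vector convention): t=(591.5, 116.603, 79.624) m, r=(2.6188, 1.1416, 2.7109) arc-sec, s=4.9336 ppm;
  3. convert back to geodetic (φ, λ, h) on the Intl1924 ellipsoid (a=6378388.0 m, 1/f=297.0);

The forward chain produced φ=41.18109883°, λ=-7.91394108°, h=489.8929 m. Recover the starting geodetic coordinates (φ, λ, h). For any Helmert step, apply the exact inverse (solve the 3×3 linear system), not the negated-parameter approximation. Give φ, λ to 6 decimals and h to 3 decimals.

start: φ=41.181099°, λ=-7.913941°, h=489.893 m
→ ECEF (a=6378388.000, f=1/297.0): X=4762168.7686, Y=-661986.5950, Z=4177974.7552
→ Helmert⁻¹: X=4761521.9518, Y=-662109.4673, Z=4177909.2789
→ geod (Bowring, a=6378137.000): φ=41.18353800°, λ=-7.91645300°, h=188.8070 m

φ=41.183538°, λ=-7.916453°, h=188.807 m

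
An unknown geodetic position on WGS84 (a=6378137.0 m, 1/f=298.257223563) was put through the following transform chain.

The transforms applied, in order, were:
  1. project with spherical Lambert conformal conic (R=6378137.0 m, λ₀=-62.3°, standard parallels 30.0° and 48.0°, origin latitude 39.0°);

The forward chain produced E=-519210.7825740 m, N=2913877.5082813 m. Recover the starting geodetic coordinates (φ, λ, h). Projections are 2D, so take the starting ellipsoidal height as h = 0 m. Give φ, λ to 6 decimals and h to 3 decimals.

start: E=-519210.7826, N=2913877.5083 m
→ lcc⁻¹: φ=64.29768400°, λ=-72.00293100°

φ=64.297684°, λ=-72.002931°, h=0.000 m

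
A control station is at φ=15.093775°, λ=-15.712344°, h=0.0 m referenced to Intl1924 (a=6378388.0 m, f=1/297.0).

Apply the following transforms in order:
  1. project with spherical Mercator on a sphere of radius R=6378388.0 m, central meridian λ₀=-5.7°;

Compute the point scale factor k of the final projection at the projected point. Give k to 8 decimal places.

1.03573179

start: φ=15.093775°, λ=-15.712344°, h=0.000 m
→ into merc (λ₀=-5.7°): φ=15.09377500°, λ−λ₀=-10.01234400°
scale k = 1.03573179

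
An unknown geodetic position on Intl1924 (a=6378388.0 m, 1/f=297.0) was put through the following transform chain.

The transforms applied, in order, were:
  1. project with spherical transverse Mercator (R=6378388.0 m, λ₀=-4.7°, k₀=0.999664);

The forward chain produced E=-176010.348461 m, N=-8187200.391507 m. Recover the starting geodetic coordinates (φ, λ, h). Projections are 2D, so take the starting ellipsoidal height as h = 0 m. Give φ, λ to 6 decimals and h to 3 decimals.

φ=-73.494862°, λ=-10.274394°, h=0.000 m

start: E=-176010.3485, N=-8187200.3915 m
→ tm⁻¹: φ=-73.49486200°, λ=-10.27439400°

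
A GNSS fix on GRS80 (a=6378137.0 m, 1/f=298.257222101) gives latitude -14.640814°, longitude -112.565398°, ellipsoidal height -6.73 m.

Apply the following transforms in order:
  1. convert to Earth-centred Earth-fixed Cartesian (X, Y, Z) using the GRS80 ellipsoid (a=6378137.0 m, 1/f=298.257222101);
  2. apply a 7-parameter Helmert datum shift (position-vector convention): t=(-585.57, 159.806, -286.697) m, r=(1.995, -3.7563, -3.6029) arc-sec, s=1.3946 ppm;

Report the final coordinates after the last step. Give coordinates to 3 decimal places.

X=-2369222.092 m, Y=-5699597.831 m, Z=-1602065.005 m

start: φ=-14.640814°, λ=-112.565398°, h=-6.730 m
→ ECEF (a=6378137.000, f=1/298.257222101): X=-2368562.8261, Y=-5699806.5523, Z=-1601677.8119
→ Helmert 7p (PV): X=-2369222.0917, Y=-5699597.8311, Z=-1602065.0055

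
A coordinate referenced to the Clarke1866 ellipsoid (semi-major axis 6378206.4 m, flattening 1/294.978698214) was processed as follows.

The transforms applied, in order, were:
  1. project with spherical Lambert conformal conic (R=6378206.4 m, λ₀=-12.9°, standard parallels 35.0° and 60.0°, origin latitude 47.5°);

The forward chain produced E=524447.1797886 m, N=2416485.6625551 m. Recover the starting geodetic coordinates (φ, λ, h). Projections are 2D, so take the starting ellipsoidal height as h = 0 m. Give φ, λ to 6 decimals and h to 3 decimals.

start: E=524447.1798, N=2416485.6626 m
→ lcc⁻¹: φ=68.80956300°, λ=-0.53955900°

φ=68.809563°, λ=-0.539559°, h=0.000 m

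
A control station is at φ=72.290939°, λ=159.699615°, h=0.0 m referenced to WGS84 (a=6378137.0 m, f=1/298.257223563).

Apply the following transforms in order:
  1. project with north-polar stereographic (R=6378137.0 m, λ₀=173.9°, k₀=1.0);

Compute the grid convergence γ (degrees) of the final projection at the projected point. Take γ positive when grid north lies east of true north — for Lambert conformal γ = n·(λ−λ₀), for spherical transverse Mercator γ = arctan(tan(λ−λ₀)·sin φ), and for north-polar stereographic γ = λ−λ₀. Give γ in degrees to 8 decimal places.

start: φ=72.290939°, λ=159.699615°, h=0.000 m
→ into stereo (λ₀=173.9°): φ=72.29093900°, λ−λ₀=-14.20038500°
convergence γ = -14.20038500°

-14.20038500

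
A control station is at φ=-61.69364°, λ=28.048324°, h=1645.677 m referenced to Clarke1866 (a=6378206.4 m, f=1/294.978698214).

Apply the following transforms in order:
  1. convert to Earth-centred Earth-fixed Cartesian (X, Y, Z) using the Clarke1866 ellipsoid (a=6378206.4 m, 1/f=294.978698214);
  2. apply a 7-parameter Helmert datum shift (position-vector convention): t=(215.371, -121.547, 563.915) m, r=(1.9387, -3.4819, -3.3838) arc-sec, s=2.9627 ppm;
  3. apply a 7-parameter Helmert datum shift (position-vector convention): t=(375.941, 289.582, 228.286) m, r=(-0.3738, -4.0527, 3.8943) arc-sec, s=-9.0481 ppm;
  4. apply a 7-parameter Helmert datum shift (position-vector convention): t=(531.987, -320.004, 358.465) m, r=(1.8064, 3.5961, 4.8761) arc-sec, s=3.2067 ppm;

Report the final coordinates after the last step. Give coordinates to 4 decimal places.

X=2678141.3584 m, Y=1426265.5285 m, Z=-5592418.3499 m

start: φ=-61.693640°, λ=28.048324°, h=1645.677 m
→ ECEF (a=6378206.400, f=1/294.978698214): X=2676956.2047, Y=1426260.2496, Z=-5593659.5370
→ Helmert 7p (PV): X=2677297.3301, Y=1426151.5876, Z=-5593053.5997
→ Helmert 7p (PV): X=2677732.0126, Y=1426468.6770, Z=-5592724.6885
→ Helmert 7p (PV): X=2678141.3584, Y=1426265.5285, Z=-5592418.3499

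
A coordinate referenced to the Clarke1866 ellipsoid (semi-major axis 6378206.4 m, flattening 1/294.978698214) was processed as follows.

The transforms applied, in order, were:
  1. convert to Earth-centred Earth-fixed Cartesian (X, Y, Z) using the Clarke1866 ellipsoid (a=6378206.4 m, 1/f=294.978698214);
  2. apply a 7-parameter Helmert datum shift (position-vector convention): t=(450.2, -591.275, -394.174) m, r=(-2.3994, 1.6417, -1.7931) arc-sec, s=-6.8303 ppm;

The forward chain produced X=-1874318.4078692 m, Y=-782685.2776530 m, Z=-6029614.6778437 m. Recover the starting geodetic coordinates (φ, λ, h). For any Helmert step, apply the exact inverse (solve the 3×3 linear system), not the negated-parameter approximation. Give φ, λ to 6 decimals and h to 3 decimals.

φ=-71.498365°, λ=-157.356457°, h=3492.271 m

start: X=-1874318.4079, Y=-782685.2777, Z=-6029614.6778 m
→ Helmert⁻¹: X=-1874726.6265, Y=-782045.5056, Z=-6029285.7040
→ geod (Bowring, a=6378206.400): φ=-71.49836500°, λ=-157.35645700°, h=3492.2710 m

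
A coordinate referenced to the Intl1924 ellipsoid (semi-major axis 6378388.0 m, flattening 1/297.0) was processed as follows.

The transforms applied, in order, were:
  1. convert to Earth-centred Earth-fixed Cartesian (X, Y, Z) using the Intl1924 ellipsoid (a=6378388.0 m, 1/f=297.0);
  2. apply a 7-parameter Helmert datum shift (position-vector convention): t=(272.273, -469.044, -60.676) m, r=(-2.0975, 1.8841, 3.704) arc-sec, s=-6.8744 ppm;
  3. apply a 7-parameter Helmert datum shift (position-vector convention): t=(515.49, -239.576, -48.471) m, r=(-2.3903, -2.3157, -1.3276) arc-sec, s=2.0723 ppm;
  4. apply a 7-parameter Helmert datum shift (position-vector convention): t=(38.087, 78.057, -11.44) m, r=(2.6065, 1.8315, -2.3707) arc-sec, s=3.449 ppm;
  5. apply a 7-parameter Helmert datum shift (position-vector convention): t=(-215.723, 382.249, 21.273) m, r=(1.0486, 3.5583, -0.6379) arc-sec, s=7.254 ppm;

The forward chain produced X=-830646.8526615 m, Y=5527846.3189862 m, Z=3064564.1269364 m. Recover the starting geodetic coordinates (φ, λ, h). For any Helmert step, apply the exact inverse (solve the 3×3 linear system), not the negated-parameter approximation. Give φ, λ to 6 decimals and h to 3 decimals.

start: X=-830646.8527, Y=5527846.3190, Z=3064564.1269 m
→ Helmert⁻¹: X=-830495.0658, Y=5527436.9847, Z=3064478.1968
→ Helmert⁻¹: X=-830621.0269, Y=5527369.0410, Z=3064401.8445
→ Helmert⁻¹: X=-831135.9672, Y=5527556.2995, Z=3064517.3522
→ Helmert⁻¹: X=-831342.6794, Y=5528047.1101, Z=3064647.7162
→ geod (Bowring, a=6378388.000): φ=28.89546700°, λ=98.55241200°, h=1741.3690 m

φ=28.895467°, λ=98.552412°, h=1741.369 m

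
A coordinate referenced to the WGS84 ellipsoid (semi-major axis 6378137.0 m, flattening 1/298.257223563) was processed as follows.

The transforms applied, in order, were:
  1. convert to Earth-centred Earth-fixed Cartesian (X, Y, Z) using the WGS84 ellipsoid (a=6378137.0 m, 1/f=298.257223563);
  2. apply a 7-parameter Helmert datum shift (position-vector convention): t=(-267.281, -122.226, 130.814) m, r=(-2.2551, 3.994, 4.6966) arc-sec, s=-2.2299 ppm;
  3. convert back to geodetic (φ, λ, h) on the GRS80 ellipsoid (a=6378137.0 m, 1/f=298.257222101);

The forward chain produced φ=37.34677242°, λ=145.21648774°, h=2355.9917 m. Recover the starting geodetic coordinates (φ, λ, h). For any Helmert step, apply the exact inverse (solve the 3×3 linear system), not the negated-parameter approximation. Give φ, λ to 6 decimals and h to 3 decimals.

φ=37.346099°, λ=145.213200°, h=2171.567 m

start: φ=37.346772°, λ=145.216488°, h=2355.992 m
→ ECEF (a=6378137.000, f=1/298.257222101): X=-4171132.3618, Y=2897232.7516, Z=3849487.6952
→ Helmert⁻¹: X=-4170882.9441, Y=2897414.3238, Z=3849316.3797
→ geod (Bowring, a=6378137.000): φ=37.34609900°, λ=145.21320000°, h=2171.5670 m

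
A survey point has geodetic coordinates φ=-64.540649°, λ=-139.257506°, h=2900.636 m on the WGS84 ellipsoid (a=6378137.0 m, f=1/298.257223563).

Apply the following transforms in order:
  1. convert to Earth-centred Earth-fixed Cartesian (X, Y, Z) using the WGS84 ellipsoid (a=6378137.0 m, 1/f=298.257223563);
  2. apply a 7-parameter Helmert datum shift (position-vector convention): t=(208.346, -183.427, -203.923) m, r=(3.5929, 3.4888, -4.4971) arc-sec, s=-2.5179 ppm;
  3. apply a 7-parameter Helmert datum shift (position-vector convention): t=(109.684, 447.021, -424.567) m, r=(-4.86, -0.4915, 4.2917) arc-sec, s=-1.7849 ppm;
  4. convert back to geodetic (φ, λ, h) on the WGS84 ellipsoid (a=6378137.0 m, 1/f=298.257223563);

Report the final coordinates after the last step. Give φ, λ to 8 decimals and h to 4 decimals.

φ=-64.54555790°, λ=-139.25797679°, h=3262.9519 m

start: φ=-64.540649°, λ=-139.257506°, h=2900.636 m
→ ECEF (a=6378137.000, f=1/298.257223563): X=-2083942.5981, Y=-1795164.1781, Z=-5738499.5764
→ Helmert 7p (PV): X=-2083865.2058, Y=-1795197.6919, Z=-5738685.0720
→ Helmert 7p (PV): X=-2083700.7757, Y=-1794926.0394, Z=-5739062.0633
→ geod (Bowring, a=6378137.000): φ=-64.54555790°, λ=-139.25797679°, h=3262.9519 m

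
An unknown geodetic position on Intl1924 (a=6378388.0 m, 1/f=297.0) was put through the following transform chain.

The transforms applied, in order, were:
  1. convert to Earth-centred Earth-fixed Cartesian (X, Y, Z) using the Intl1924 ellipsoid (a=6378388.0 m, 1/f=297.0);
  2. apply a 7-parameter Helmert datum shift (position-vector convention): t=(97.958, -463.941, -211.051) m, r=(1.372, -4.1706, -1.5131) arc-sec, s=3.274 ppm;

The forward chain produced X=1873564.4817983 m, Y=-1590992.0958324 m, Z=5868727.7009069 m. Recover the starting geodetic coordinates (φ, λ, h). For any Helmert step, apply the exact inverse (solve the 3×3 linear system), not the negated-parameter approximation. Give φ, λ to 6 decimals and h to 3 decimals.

φ=67.415568°, λ=-40.327554°, h=2588.467 m

start: X=1873564.4818, Y=-1590992.0958, Z=5868727.7009 m
→ Helmert⁻¹: X=1873590.7242, Y=-1590470.1656, Z=5868892.2330
→ geod (Bowring, a=6378388.000): φ=67.41556800°, λ=-40.32755400°, h=2588.4670 m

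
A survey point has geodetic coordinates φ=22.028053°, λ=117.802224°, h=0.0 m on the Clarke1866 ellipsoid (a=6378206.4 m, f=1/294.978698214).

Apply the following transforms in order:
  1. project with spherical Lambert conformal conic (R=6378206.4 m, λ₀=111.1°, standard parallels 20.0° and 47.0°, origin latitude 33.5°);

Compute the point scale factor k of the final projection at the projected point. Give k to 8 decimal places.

start: φ=22.028053°, λ=117.802224°, h=0.000 m
→ into lcc (λ₀=111.1°): φ=22.02805300°, λ−λ₀=6.70222400°
scale k = 0.99249819

0.99249819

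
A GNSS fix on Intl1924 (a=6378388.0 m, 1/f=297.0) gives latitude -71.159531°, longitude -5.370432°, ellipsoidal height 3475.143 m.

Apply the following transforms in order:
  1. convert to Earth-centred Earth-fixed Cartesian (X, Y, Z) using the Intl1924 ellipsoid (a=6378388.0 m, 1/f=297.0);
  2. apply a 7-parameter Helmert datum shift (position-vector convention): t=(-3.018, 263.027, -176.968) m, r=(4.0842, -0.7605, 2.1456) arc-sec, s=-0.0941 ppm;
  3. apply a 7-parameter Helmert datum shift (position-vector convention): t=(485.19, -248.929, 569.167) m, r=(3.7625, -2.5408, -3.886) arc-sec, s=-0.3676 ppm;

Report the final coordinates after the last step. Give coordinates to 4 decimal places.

start: φ=-71.159531°, λ=-5.370432°, h=3475.143 m
→ ECEF (a=6378388.000, f=1/297.0): X=2058077.9896, Y=-193474.1210, Z=-6017484.3449
→ Helmert 7p (PV): X=2058098.9770, Y=-193070.5166, Z=-6017656.9894
→ Helmert 7p (PV): X=2058653.8994, Y=-193248.3802, Z=-6017063.7802

X=2058653.8994 m, Y=-193248.3802 m, Z=-6017063.7802 m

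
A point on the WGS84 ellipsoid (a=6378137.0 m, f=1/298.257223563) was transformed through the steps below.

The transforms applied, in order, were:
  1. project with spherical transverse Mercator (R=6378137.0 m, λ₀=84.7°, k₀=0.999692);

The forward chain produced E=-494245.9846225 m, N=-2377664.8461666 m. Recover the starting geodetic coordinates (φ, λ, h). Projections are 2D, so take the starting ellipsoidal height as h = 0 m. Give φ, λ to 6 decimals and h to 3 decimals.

φ=-21.298353°, λ=79.937220°, h=0.000 m

start: E=-494245.9846, N=-2377664.8462 m
→ tm⁻¹: φ=-21.29835300°, λ=79.93722000°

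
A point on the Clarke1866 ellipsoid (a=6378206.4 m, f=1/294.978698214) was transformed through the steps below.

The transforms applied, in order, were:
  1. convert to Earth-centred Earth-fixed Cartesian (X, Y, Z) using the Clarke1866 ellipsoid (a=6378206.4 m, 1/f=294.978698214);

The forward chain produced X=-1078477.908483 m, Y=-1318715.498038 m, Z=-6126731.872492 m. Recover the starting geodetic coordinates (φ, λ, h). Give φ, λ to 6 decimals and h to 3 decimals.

start: X=-1078477.9085, Y=-1318715.4980, Z=-6126731.8725 m
→ geod (Bowring, a=6378206.400): φ=-74.56132300°, λ=-129.27714300°, h=1035.9030 m

φ=-74.561323°, λ=-129.277143°, h=1035.903 m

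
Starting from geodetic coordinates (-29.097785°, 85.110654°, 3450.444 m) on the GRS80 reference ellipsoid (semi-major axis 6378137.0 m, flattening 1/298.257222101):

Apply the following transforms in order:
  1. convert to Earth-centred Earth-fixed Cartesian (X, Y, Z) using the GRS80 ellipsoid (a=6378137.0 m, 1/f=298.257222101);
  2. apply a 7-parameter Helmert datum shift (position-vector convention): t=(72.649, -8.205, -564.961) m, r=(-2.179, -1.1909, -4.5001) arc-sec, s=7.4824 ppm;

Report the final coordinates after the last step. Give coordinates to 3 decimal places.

X=475858.300 m, Y=5560274.206 m, Z=-3085697.970 m

start: φ=-29.097785°, λ=85.110654°, h=3450.444 m
→ ECEF (a=6378137.000, f=1/298.257222101): X=475642.9698, Y=5560283.7752, Z=-3085053.9318
→ Helmert 7p (PV): X=475858.3001, Y=5560274.2062, Z=-3085697.9699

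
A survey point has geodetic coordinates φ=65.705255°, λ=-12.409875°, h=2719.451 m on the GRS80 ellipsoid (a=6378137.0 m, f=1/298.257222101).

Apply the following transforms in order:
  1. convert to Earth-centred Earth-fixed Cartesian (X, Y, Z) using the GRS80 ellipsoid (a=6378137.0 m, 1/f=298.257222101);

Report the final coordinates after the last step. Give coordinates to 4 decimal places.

X=2571097.7415 m, Y=-565757.0715 m, Z=5792981.3562 m

start: φ=65.705255°, λ=-12.409875°, h=2719.451 m
→ ECEF (a=6378137.000, f=1/298.257222101): X=2571097.7415, Y=-565757.0715, Z=5792981.3562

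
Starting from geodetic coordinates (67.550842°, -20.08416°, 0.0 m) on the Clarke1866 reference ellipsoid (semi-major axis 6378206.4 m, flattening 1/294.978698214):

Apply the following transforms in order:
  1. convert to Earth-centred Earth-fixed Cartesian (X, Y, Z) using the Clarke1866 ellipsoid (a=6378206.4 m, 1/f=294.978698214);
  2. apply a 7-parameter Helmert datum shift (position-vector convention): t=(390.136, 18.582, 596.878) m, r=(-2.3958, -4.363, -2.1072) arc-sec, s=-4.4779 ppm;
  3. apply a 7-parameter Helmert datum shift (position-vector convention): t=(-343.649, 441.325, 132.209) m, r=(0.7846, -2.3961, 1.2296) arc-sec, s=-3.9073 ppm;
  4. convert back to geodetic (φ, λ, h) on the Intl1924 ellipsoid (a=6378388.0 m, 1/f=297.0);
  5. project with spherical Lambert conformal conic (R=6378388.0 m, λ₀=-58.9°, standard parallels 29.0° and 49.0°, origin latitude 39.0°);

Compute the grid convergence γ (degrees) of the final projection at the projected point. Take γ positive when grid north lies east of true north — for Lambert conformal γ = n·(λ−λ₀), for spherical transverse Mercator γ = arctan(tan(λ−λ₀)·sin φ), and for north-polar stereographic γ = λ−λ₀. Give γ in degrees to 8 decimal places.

24.55992283

start: φ=67.550842°, λ=-20.084160°, h=0.000 m
→ ECEF (a=6378206.400, f=1/294.978698214): X=2294134.6054, Y=-838814.9471, Z=5871957.0683
→ Helmert 7p (PV): X=2294381.6936, Y=-838747.8422, Z=5872585.9215
→ Helmert 7p (PV): X=2293965.8604, Y=-838311.9010, Z=5872718.6469
→ geod (Bowring, a=6378388.000): φ=67.55526399°, λ=-20.07443591°, h=270.6985 m
→ into lcc (λ₀=-58.9°): φ=67.55526399°, λ−λ₀=38.82556409°
convergence γ = 24.55992283°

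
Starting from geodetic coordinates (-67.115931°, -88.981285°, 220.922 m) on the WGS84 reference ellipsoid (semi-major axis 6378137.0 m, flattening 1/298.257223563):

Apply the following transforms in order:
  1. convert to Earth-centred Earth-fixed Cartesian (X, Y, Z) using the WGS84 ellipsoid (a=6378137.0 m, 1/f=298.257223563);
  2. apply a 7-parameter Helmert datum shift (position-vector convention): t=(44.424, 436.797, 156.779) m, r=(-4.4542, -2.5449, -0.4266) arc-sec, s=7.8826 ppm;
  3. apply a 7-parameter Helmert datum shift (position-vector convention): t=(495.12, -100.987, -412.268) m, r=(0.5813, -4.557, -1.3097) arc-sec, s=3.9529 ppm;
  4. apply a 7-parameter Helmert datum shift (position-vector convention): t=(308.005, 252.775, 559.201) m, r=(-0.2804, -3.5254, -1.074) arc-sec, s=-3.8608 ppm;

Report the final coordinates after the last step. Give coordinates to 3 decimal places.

X=45339.345 m, Y=-2486571.238 m, Z=-5853347.164 m

start: φ=-67.115931°, λ=-88.981285°, h=220.922 m
→ ECEF (a=6378137.000, f=1/298.257223563): X=44223.7308, Y=-2487021.5137, Z=-5853656.5691
→ Helmert 7p (PV): X=44335.5828, Y=-2486730.8206, Z=-5853491.6799
→ Helmert 7p (PV): X=44944.4097, Y=-2486825.4224, Z=-5853933.1148
→ Helmert 7p (PV): X=45339.3454, Y=-2486571.2382, Z=-5853347.1642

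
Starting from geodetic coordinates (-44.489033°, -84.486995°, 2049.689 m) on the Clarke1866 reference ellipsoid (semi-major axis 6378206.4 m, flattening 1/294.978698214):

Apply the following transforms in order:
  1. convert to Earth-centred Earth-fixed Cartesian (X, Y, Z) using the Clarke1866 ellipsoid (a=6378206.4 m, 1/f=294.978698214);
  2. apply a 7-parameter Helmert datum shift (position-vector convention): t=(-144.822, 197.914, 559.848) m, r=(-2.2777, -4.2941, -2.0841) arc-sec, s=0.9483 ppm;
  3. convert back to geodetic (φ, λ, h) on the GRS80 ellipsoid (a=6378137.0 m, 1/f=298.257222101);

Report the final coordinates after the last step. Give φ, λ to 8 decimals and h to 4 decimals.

start: φ=-44.489033°, λ=-84.486995°, h=2049.689 m
→ ECEF (a=6378206.400, f=1/294.978698214): X=438005.9482, Y=-4538068.7860, Z=-4448252.4673
→ Helmert 7p (PV): X=437908.2944, Y=-4537928.7214, Z=-4447637.6068
→ geod (Bowring, a=6378137.000): φ=-44.48388470°, λ=-84.48804748°, h=1465.4527 m

φ=-44.48388470°, λ=-84.48804748°, h=1465.4527 m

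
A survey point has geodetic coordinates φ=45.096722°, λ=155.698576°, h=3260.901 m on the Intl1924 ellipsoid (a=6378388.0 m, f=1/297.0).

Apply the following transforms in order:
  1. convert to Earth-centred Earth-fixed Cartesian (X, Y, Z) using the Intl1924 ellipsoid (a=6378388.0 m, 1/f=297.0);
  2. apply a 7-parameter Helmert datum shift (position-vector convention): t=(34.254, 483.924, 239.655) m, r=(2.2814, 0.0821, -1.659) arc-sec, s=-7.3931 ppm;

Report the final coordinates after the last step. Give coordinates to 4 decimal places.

start: φ=45.096722°, λ=155.698576°, h=3260.901 m
→ ECEF (a=6378388.000, f=1/297.0): X=-4112656.8461, Y=1857058.8222, Z=4497333.2325
→ Helmert 7p (PV): X=-4112575.4604, Y=1857512.3523, Z=4497561.8151

X=-4112575.4604 m, Y=1857512.3523 m, Z=4497561.8151 m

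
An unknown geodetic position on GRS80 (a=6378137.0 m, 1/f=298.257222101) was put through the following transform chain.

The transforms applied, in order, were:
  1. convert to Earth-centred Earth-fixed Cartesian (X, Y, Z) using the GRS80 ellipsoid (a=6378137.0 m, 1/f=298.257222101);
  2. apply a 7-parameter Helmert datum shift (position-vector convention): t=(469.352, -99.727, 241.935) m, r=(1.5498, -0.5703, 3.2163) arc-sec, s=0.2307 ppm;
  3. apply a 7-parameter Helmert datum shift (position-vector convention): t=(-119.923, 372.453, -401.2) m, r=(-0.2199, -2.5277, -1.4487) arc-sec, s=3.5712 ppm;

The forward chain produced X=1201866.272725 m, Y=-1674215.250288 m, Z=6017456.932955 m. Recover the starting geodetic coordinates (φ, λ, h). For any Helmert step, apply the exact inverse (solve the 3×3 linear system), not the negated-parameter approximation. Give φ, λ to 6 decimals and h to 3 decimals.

start: X=1201866.2727, Y=-1674215.2503, Z=6017456.9330 m
→ Helmert⁻¹: X=1202067.4108, Y=-1674579.6959, Z=6017820.1259
→ Helmert⁻¹: X=1201588.3097, Y=-1674453.1051, Z=6017586.0616
→ geod (Bowring, a=6378137.000): φ=71.21172500°, λ=-54.33676100°, h=1747.6930 m

φ=71.211725°, λ=-54.336761°, h=1747.693 m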